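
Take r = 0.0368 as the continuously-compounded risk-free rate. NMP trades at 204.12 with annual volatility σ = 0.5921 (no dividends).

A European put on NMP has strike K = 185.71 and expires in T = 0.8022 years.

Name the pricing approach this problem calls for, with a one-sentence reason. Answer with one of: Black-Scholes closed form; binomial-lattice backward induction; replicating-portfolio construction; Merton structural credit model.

Key observation: everything needed for the exact continuous-time valuation of the European put on NMP (strike 185.71) is given, and no feature rules the closed form out.

framework: Black-Scholes closed form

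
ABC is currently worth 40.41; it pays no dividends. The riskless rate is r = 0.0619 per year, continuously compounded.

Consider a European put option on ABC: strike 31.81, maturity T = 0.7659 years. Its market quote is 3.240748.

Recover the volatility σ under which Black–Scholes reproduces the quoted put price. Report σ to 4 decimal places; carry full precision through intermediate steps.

At σ = 0.5920 the Black–Scholes value reproduces the quote:
σ√T = 0.592·√0.7659 = 0.518093
d₁ = (ln(S/K) + (r+σ²/2)T) / (σ√T) = (ln(40.41/31.81) + (0.0619+0.592²/2)·0.7659) / 0.518093 = (0.239297 + 0.181619) / 0.518093 = 0.812433
d₂ = d₁ − σ√T = 0.812433 − 0.518093 = 0.294340
e^{−rT} = 0.953697
N(−d₁) = 0.208272,  N(−d₂) = 0.384249
V = K·e^{−rT}·N(−d₂) − S·N(−d₁) = 11.657001 − 8.416253 = 3.240748 (the quoted price), and the Black–Scholes price is strictly increasing in σ, so σ is unique

sigma = 0.5920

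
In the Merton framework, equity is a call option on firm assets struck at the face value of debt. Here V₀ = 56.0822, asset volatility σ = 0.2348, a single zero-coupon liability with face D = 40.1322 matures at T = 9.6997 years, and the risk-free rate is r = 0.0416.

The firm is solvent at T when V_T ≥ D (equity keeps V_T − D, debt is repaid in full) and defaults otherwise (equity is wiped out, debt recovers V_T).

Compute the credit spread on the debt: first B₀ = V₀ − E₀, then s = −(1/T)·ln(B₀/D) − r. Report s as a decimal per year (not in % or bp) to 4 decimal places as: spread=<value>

Work the structural quantities from V₀ = 56.0822 against face 40.1322:
d₁ = [ln(V₀/D) + (r + σ²/2)T] / (σ√T)
   = [ln(56.0822/40.1322) + (0.0416 + 0.5·0.2348²)·9.6997] / (0.2348·√9.6997)
   = [0.334639 + 0.670885] / 0.731269 = 1.375040
d₂ = d₁ − σ√T = 1.375040 − 0.731269 = 0.643771
N(d₁) = 0.915440,  N(d₂) = 0.740138,  e^(−rT) = 0.667973
E₀ = V₀·N(d₁) − D·e^(−rT)·N(d₂)
   = 56.0822·0.915440 − 40.1322·0.667973·0.740138 = 31.498870
B₀ = V₀ − E₀ = 56.0822 − 31.498870 = 24.583330
spread = −(1/T)·ln(B₀/D) − r = −(1/9.6997)·ln(24.583330/40.1322) − 0.0416 = 0.00892841

spread=0.0089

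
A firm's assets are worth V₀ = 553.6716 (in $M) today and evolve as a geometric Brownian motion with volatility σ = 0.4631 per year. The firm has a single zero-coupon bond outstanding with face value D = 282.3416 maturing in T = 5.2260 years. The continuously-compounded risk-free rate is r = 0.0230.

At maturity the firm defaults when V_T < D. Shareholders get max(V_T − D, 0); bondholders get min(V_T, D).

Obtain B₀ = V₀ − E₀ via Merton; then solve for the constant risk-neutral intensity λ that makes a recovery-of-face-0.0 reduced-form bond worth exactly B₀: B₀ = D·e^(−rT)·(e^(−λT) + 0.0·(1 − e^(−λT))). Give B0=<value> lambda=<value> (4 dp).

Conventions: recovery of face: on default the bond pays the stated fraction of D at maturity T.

B0=202.6283 lambda=0.0405

Work the structural quantities from V₀ = 553.6716 against face 282.3416:
d₁ = [ln(V₀/D) + (r + σ²/2)T] / (σ√T)
   = [ln(553.6716/282.3416) + (0.0230 + 0.5·0.4631²)·5.2260] / (0.4631·√5.2260)
   = [0.673454 + 0.680586] / 1.058667 = 1.279005
d₂ = d₁ − σ√T = 1.279005 − 1.058667 = 0.220337
N(d₁) = 0.899552,  N(d₂) = 0.587196,  e^(−rT) = 0.886745
E₀ = V₀·N(d₁) − D·e^(−rT)·N(d₂)
   = 553.6716·0.899552 − 282.3416·0.886745·0.587196 = 351.043305
B₀ = V₀ − E₀ = 553.6716 − 351.043305 = 202.628295
e^(−λT) = (B₀·e^(rT)/D − 0)/(1 − 0) = (202.6283·1.127720/282.3416 − 0)/1 = 0.80933171
λ = −ln(0.80933171)/5.2260 = 0.040480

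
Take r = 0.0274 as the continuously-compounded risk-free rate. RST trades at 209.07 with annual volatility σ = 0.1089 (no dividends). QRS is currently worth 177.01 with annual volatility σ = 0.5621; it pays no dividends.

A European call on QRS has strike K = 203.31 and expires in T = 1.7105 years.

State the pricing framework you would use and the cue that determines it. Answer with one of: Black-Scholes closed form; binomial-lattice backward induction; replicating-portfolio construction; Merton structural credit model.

Key observation: with QRS following a GBM at constant σ and r, the European call struck at 203.31 prices in closed form — nothing here needs a stepwise model or a balance sheet.

framework: Black-Scholes closed form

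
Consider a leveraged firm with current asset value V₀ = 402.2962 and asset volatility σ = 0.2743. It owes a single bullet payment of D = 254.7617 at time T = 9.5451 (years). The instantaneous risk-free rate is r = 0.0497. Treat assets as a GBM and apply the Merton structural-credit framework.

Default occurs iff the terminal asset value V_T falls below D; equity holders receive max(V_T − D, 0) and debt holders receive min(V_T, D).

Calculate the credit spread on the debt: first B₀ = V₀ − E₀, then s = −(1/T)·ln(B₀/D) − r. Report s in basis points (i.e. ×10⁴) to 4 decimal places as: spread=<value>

spread=95.9987

With assets at 402.2962 and a single debt payment of 254.7617 at 9.5451 years:
d₁ = [ln(V₀/D) + (r + σ²/2)T] / (σ√T)
   = [ln(402.2962/254.7617) + (0.0497 + 0.5·0.2743²)·9.5451] / (0.2743·√9.5451)
   = [0.456860 + 0.833480] / 0.847454 = 1.522609
d₂ = d₁ − σ√T = 1.522609 − 0.847454 = 0.675155
N(d₁) = 0.936072,  N(d₂) = 0.750211,  e^(−rT) = 0.622264
E₀ = V₀·N(d₁) − D·e^(−rT)·N(d₂)
   = 402.2962·0.936072 − 254.7617·0.622264·0.750211 = 257.647882
B₀ = V₀ − E₀ = 402.2962 − 257.647882 = 144.648318
spread = −(1/T)·ln(B₀/D) − r = −(1/9.5451)·ln(144.648318/254.7617) − 0.0497 = 0.00959987
in basis points: 0.00959987 × 10⁴ = 95.9987 bp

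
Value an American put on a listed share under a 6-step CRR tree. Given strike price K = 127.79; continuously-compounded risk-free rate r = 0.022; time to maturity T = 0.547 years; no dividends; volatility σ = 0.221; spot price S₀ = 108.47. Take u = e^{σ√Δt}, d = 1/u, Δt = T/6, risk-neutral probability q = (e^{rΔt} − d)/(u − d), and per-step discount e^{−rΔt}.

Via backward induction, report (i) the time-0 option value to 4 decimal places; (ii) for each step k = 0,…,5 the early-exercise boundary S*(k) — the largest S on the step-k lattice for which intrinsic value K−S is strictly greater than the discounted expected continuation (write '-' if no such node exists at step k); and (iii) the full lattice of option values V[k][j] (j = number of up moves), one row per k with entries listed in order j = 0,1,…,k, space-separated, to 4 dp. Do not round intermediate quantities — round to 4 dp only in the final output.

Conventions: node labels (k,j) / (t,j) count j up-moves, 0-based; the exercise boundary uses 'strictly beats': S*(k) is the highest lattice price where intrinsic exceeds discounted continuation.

price = 20.1846
boundary = - 101.4682 94.9183 101.4682 108.4700 115.9550
tree:
20.1846
26.3218 14.0881
32.8717 19.6901 8.5060
38.9987 26.3218 13.0940 3.9221
44.7302 32.8717 19.3200 6.8796 0.9608
50.0918 38.9987 26.3218 11.8350 1.9192 0.0000
55.1073 44.7302 32.8717 19.3200 3.8335 0.0000 0.0000

Δt=0.09117, u=1.06901, d=0.93545, q=0.49836, disc=e^(-rΔt)=0.99800
k=6 terminal: V=max(K-S,0) → 55.1073 44.7302 32.8717 19.3200 3.8335 0.0000 0.0000
k=5: j=0 S=77.6982 intr=50.0918 cont=49.8358 V=50.0918[EX]; j=1 S=88.7913 intr=38.9987 cont=38.7427 V=38.9987[EX]; j=2 S=101.4682 intr=26.3218 cont=26.0658 V=26.3218[EX]; j=3 S=115.9550 intr=11.8350 cont=11.5790 V=11.8350[EX]; j=4 S=132.5101 intr=0.0000 cont=1.9192 V=1.9192[hold]; j=5 S=151.4288 intr=0.0000 cont=0.0000 V=0.0000[hold]  S*(5)=115.9550
k=4: j=0 S=83.0598 intr=44.7302 cont=44.4742 V=44.7302[EX]; j=1 S=94.9183 intr=32.8717 cont=32.6156 V=32.8717[EX]; j=2 S=108.4700 intr=19.3200 cont=19.0640 V=19.3200[EX]; j=3 S=123.9565 intr=3.8335 cont=6.8796 V=6.8796[hold]; j=4 S=141.6539 intr=0.0000 cont=0.9608 V=0.9608[hold]  S*(4)=108.4700
k=3: j=0 S=88.7913 intr=38.9987 cont=38.7427 V=38.9987[EX]; j=1 S=101.4682 intr=26.3218 cont=26.0658 V=26.3218[EX]; j=2 S=115.9550 intr=11.8350 cont=13.0940 V=13.0940[hold]; j=3 S=132.5101 intr=0.0000 cont=3.9221 V=3.9221[hold]  S*(3)=101.4682
k=2: j=0 S=94.9183 intr=32.8717 cont=32.6156 V=32.8717[EX]; j=1 S=108.4700 intr=19.3200 cont=19.6901 V=19.6901[hold]; j=2 S=123.9565 intr=3.8335 cont=8.5060 V=8.5060[hold]  S*(2)=94.9183
k=1: j=0 S=101.4682 intr=26.3218 cont=26.2498 V=26.3218[EX]; j=1 S=115.9550 intr=11.8350 cont=14.0881 V=14.0881[hold]  S*(1)=101.4682
k=0: j=0 S=108.4700 intr=19.3200 cont=20.1846 V=20.1846[hold]  S*(0)=-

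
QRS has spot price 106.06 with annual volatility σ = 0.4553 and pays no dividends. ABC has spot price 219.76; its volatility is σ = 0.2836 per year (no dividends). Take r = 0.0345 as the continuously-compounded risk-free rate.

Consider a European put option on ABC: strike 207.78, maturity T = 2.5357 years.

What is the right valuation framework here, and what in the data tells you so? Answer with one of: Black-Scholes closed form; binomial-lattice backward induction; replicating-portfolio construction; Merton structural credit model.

Key observation: a European-exercise option on ABC struck at 207.78 — a GBM underlying with constant parameters — admits an analytic price: the data contain no early exercise, no discrete tree, no debt structure.

framework: Black-Scholes closed form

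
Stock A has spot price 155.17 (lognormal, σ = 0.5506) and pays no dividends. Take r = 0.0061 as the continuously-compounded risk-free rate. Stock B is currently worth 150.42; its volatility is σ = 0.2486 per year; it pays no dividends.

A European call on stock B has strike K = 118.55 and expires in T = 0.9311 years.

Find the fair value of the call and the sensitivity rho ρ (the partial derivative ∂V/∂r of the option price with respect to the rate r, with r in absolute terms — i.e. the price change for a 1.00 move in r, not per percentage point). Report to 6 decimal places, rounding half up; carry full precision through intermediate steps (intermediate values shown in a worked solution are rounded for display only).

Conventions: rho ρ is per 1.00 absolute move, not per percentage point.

price = 35.109677
ρ = 89.446342

σ√T = 0.2486·√0.9311 = 0.239883
d₁ = (ln(S/K) + (r+σ²/2)T) / (σ√T) = (ln(150.42/118.55) + (0.0061+0.2486²/2)·0.9311) / 0.239883 = (0.238097 + 0.034452) / 0.239883 = 1.136172
d₂ = d₁ − σ√T = 1.136172 − 0.239883 = 0.896289
e^{−rT} = 0.994336
N(d₁) = 0.872058,  N(d₂) = 0.814951
Call price V = S·N(d₁) − K·e^{−rT}·N(d₂) = 131.174914 − 96.065237 = 35.109677
ρ = K·T·e^{−rT}·N(d₂) = 89.446342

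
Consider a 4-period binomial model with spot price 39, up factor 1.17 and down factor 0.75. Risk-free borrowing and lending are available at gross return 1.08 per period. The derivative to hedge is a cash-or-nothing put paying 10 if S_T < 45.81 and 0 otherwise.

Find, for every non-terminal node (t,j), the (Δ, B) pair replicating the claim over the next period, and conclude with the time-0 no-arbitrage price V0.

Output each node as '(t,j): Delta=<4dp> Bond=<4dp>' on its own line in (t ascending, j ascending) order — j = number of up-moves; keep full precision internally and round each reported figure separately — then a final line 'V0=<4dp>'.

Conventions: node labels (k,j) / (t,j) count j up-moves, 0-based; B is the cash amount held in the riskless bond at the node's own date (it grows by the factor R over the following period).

(0,0): Delta=-0.1923 Bond=8.9941
(1,0): Delta=-0.4308 Bond=16.6896
(1,1): Delta=-0.1506 Bond=7.8110
(2,0): Delta=0.0000 Bond=8.5734
(2,1): Delta=-0.5062 Bond=20.6024
(2,2): Delta=-0.0885 Bond=5.1178
(3,0): Delta=0.0000 Bond=9.2593
(3,1): Delta=0.0000 Bond=9.2593
(3,2): Delta=-0.5946 Bond=25.7937
(3,3): Delta=0.0000 Bond=0.0000
V0=1.4930

Since d<R<u, set p* = (R−d)/(u−d) = 0.7857; price each node as the discounted p*-expectation of its children.
Expiry values: V(4,0)=10.0000, V(4,1)=10.0000, V(4,2)=10.0000, V(4,3)=0.0000, V(4,4)=0.0000
(3,0): S=16.4531. Δ = (V_up−V_dn)/(S_up−S_dn) = (10.0000−10.0000)/(19.2502−12.3398) = 0.0000. V = [p*·10.0000 + (1−p*)·10.0000]/1.08 = 9.2593. B = V − Δ·S = 9.2593.
(3,1): S=25.6669. Δ = (V_up−V_dn)/(S_up−S_dn) = (10.0000−10.0000)/(30.0302−19.2502) = 0.0000. V = [p*·10.0000 + (1−p*)·10.0000]/1.08 = 9.2593. B = V − Δ·S = 9.2593.
(3,2): S=40.0403. Δ = (V_up−V_dn)/(S_up−S_dn) = (0.0000−10.0000)/(46.8472−30.0302) = -0.5946. V = [p*·0.0000 + (1−p*)·10.0000]/1.08 = 1.9841. B = V − Δ·S = 25.7937.
(3,3): S=62.4629. Δ = (V_up−V_dn)/(S_up−S_dn) = (0.0000−0.0000)/(73.0816−46.8472) = 0.0000. V = [p*·0.0000 + (1−p*)·0.0000]/1.08 = 0.0000. B = V − Δ·S = 0.0000.
(2,0): S=21.9375. Δ = (V_up−V_dn)/(S_up−S_dn) = (9.2593−9.2593)/(25.6669−16.4531) = 0.0000. V = [p*·9.2593 + (1−p*)·9.2593]/1.08 = 8.5734. B = V − Δ·S = 8.5734.
(2,1): S=34.2225. Δ = (V_up−V_dn)/(S_up−S_dn) = (1.9841−9.2593)/(40.0403−25.6669) = -0.5062. V = [p*·1.9841 + (1−p*)·9.2593]/1.08 = 3.2806. B = V − Δ·S = 20.6024.
(2,2): S=53.3871. Δ = (V_up−V_dn)/(S_up−S_dn) = (0.0000−1.9841)/(62.4629−40.0403) = -0.0885. V = [p*·0.0000 + (1−p*)·1.9841]/1.08 = 0.3937. B = V − Δ·S = 5.1178.
(1,0): S=29.2500. Δ = (V_up−V_dn)/(S_up−S_dn) = (3.2806−8.5734)/(34.2225−21.9375) = -0.4308. V = [p*·3.2806 + (1−p*)·8.5734]/1.08 = 4.0878. B = V − Δ·S = 16.6896.
(1,1): S=45.6300. Δ = (V_up−V_dn)/(S_up−S_dn) = (0.3937−3.2806)/(53.3871−34.2225) = -0.1506. V = [p*·0.3937 + (1−p*)·3.2806]/1.08 = 0.9373. B = V − Δ·S = 7.8110.
(0,0): S=39.0000. Δ = (V_up−V_dn)/(S_up−S_dn) = (0.9373−4.0878)/(45.6300−29.2500) = -0.1923. V = [p*·0.9373 + (1−p*)·4.0878]/1.08 = 1.4930. B = V − Δ·S = 8.9941.
Verification: the root portfolio costs Δ(0,0)·S0 + B(0,0) = 1.4930, matching V0.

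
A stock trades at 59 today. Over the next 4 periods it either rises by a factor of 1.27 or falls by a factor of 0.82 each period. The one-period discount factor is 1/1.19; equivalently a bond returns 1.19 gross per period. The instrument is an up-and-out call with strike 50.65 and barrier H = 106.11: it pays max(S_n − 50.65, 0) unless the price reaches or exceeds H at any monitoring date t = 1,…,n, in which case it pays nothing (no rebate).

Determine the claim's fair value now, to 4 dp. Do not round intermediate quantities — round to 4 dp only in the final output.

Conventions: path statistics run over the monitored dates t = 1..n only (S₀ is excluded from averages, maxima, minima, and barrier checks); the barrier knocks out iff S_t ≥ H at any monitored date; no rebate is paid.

price = 8.0153

Risk-neutral up-probability p* = (R−d)/(u−d) = (1.19−0.82)/(1.27−0.82) = 0.8222; the claim prices as the p*-weighted sum of path payoffs discounted by R^4.
Enumerate all 2^4 = 16 price paths (U = up ×1.27, D = down ×0.82); each path with k up-moves has probability p*^k·(1−p*)^(4−k).
DDDD: M=48.3800, payoff=0.0000, prob=0.000999
UDDD: M=74.9300, payoff=0.0000, prob=0.004620
DUDD: M=61.4426, payoff=0.0000, prob=0.004620
UUDD: M=95.1611, payoff=13.3363, prob=0.021366
DDUD: M=50.3829, payoff=0.0000, prob=0.004620
UDUD: M=78.0321, payoff=13.3363, prob=0.021366
DUUD: M=78.0321, payoff=13.3363, prob=0.021366
UUUD: M=120.8546, payoff=0.0000, prob=0.098820
DDDU: M=48.3800, payoff=0.0000, prob=0.004620
UDDU: M=74.9300, payoff=13.3363, prob=0.021366
DUDU: M=63.9863, payoff=13.3363, prob=0.021366
UUDU: M=99.1008, payoff=48.4508, prob=0.098820
DDUU: M=63.9863, payoff=13.3363, prob=0.021366
UDUU: M=99.1008, payoff=48.4508, prob=0.098820
DUUU: M=99.1008, payoff=48.4508, prob=0.098820
UUUU: M=153.4853, payoff=0.0000, prob=0.457043
Price = Σ prob·payoff / R^4 = 16.073427 / 2.005339 = 8.0153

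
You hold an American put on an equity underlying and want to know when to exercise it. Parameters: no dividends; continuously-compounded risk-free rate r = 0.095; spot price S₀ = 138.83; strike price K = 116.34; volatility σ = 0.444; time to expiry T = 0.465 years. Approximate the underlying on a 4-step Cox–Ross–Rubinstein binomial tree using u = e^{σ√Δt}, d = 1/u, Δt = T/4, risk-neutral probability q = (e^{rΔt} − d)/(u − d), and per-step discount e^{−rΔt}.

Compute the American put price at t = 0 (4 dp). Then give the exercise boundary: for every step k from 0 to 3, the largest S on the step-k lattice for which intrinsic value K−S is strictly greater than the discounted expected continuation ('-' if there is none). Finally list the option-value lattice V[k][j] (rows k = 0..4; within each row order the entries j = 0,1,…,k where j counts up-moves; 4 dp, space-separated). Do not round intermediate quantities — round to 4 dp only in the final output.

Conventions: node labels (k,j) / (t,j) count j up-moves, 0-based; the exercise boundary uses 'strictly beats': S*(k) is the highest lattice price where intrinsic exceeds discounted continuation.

Δt=0.11625, u=1.16344, d=0.85952, q=0.49876, disc=e^(-rΔt)=0.98902
k=4 terminal: V=max(K-S,0) → 40.5691 13.7765 0.0000 0.0000 0.0000
k=3: j=0 S=88.1552 intr=28.1848 cont=26.9071 V=28.1848[EX]; j=1 S=119.3268 intr=0.0000 cont=6.8294 V=6.8294[hold]; j=2 S=161.5208 intr=0.0000 cont=0.0000 V=0.0000[hold]; j=3 S=218.6345 intr=0.0000 cont=0.0000 V=0.0000[hold]  S*(3)=88.1552
k=2: j=0 S=102.5635 intr=13.7765 cont=17.3409 V=17.3409[hold]; j=1 S=138.8300 intr=0.0000 cont=3.3855 V=3.3855[hold]; j=2 S=187.9203 intr=0.0000 cont=0.0000 V=0.0000[hold]  S*(2)=-
k=1: j=0 S=119.3268 intr=0.0000 cont=10.2665 V=10.2665[hold]; j=1 S=161.5208 intr=0.0000 cont=1.6783 V=1.6783[hold]  S*(1)=-
k=0: j=0 S=138.8300 intr=0.0000 cont=5.9173 V=5.9173[hold]  S*(0)=-

price = 5.9173
boundary = - - - 88.1552
tree:
5.9173
10.2665 1.6783
17.3409 3.3855 0.0000
28.1848 6.8294 0.0000 0.0000
40.5691 13.7765 0.0000 0.0000 0.0000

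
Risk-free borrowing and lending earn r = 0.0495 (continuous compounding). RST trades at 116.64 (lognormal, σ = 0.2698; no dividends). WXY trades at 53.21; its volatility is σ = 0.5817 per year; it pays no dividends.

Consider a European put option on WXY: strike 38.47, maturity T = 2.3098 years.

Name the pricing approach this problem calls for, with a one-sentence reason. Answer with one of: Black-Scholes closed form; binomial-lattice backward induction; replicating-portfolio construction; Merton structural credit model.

framework: Black-Scholes closed form

Key observation: everything needed for the exact continuous-time valuation of the European put on WXY (strike 38.47) is given, and no feature rules the closed form out.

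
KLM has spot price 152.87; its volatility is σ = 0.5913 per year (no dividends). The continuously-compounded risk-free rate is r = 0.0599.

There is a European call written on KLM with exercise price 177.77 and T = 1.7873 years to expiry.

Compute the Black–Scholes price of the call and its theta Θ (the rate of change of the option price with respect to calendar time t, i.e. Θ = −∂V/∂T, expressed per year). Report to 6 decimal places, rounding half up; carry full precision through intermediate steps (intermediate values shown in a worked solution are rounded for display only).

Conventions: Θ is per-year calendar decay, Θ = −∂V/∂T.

price = 44.681036
Θ = -15.850211

σ√T = 0.5913·√1.7873 = 0.790509
d₁ = (ln(S/K) + (r+σ²/2)T) / (σ√T) = (ln(152.87/177.77) + (0.0599+0.5913²/2)·1.7873) / 0.790509 = (-0.150903 + 0.419511) / 0.790509 = 0.339792
d₂ = d₁ − σ√T = 0.339792 − 0.790509 = -0.450717
e^{−rT} = 0.898472
N(d₁) = 0.632993,  N(d₂) = 0.326097
Call price V = S·N(d₁) − K·e^{−rT}·N(d₂) = 96.765704 − 52.084668 = 44.681036
φ(d₁) = (1/√(2π))·e^{−d₁²/2} = 0.376564
Θ = −S·φ(d₁)·σ/(2√T) − r·K·e^{−rT}·N(d₂) = −12.730339 − 3.119872 = -15.850211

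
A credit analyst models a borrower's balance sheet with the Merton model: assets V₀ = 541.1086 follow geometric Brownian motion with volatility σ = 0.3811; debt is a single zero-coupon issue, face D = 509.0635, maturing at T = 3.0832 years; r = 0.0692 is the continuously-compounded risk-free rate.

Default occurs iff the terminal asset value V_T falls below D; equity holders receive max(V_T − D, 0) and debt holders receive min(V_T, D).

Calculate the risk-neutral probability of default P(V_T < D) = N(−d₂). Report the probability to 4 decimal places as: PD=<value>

With assets at 541.1086 and a single debt payment of 509.0635 at 3.0832 years:
d₁ = [ln(V₀/D) + (r + σ²/2)T] / (σ√T)
   = [ln(541.1086/509.0635) + (0.0692 + 0.5·0.3811²)·3.0832] / (0.3811·√3.0832)
   = [0.061047 + 0.437255] / 0.669175 = 0.744652
d₂ = d₁ − σ√T = 0.744652 − 0.669175 = 0.075476
risk-neutral PD = N(−d₂) = N(-0.075476) = 0.469918

PD=0.4699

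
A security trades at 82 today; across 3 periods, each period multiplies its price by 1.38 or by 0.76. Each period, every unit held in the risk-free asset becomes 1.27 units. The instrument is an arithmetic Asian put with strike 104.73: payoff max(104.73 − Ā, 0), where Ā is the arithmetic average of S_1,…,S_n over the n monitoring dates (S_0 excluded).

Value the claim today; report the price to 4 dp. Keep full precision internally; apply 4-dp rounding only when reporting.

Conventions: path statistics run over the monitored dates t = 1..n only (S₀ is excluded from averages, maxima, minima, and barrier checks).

With p* = (R−d)/(u−d) = 0.8226, sum probability × payoff across the paths and divide by R^3.
Enumerate all 2^3 = 8 price paths (U = up ×1.38, D = down ×0.76); each path with k up-moves has probability p*^k·(1−p*)^(3−k).
DDD: Ā=48.5597, payoff=56.1703, prob=0.005585
UDD: Ā=88.1743, payoff=16.5557, prob=0.025893
DUD: Ā=71.2276, payoff=33.5024, prob=0.025893
UUD: Ā=129.3343, payoff=0.0000, prob=0.120049
DDU: Ā=58.3481, payoff=46.3819, prob=0.025893
UDU: Ā=105.9479, payoff=0.0000, prob=0.120049
DUU: Ā=89.0013, payoff=15.7287, prob=0.120049
UUU: Ā=161.6076, payoff=0.0000, prob=0.556590
Price = Σ prob·payoff / R^3 = 4.699022 / 2.048383 = 2.2940

price = 2.2940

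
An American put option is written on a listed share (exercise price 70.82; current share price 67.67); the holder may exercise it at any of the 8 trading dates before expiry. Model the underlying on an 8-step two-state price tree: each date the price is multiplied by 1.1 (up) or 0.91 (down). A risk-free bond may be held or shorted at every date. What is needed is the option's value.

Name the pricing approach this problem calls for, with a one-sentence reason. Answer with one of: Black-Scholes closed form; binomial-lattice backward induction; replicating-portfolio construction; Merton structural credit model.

framework: binomial-lattice backward induction

Key observation: the put (strike 70.82 on spot 67.67) is American-style on a 8-step discrete price model, so the early-exercise decision at every node requires stepwise backward valuation — a closed form cannot price the exercise right.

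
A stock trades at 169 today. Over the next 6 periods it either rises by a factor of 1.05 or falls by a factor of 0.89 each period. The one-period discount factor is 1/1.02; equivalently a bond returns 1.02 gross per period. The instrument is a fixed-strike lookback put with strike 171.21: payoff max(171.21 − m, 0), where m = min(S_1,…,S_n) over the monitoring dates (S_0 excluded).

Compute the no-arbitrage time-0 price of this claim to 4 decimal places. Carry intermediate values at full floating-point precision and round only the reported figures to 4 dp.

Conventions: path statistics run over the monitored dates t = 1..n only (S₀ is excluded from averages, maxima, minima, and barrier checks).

price = 9.4865

With p* = (R−d)/(u−d) = 0.8125, sum probability × payoff across the paths and divide by R^6.
Enumerate all 2^6 = 64 price paths (U = up ×1.05, D = down ×0.89); each path with k up-moves has probability p*^k·(1−p*)^(6−k).
DDDDDD: m=83.9898, payoff=87.2202, prob=0.000043
UDDDDD: m=99.0891, payoff=72.1209, prob=0.000188
DUDDDD: m=99.0891, payoff=72.1209, prob=0.000188
UUDDDD: m=116.9029, payoff=54.3071, prob=0.000816
DDUDDD: m=99.0891, payoff=72.1209, prob=0.000188
UDUDDD: m=116.9029, payoff=54.3071, prob=0.000816
DUUDDD: m=116.9029, payoff=54.3071, prob=0.000816
UUUDDD: m=137.9192, payoff=33.2908, prob=0.003536
DDDUDD: m=99.0891, payoff=72.1209, prob=0.000188
UDDUDD: m=116.9029, payoff=54.3071, prob=0.000816
DUDUDD: m=116.9029, payoff=54.3071, prob=0.000816
UUDUDD: m=137.9192, payoff=33.2908, prob=0.003536
DDUUDD: m=116.9029, payoff=54.3071, prob=0.000816
UDUUDD: m=137.9192, payoff=33.2908, prob=0.003536
DUUUDD: m=137.9192, payoff=33.2908, prob=0.003536
UUUUDD: m=162.7136, payoff=8.4964, prob=0.015321
DDDDUD: m=99.0891, payoff=72.1209, prob=0.000188
UDDDUD: m=116.9029, payoff=54.3071, prob=0.000816
DUDDUD: m=116.9029, payoff=54.3071, prob=0.000816
UUDDUD: m=137.9192, payoff=33.2908, prob=0.003536
DDUDUD: m=116.9029, payoff=54.3071, prob=0.000816
UDUDUD: m=137.9192, payoff=33.2908, prob=0.003536
DUUDUD: m=137.9192, payoff=33.2908, prob=0.003536
UUUDUD: m=162.7136, payoff=8.4964, prob=0.015321
DDDUUD: m=116.9029, payoff=54.3071, prob=0.000816
UDDUUD: m=137.9192, payoff=33.2908, prob=0.003536
DUDUUD: m=137.9192, payoff=33.2908, prob=0.003536
UUDUUD: m=162.7136, payoff=8.4964, prob=0.015321
DDUUUD: m=133.8649, payoff=37.3451, prob=0.003536
UDUUUD: m=157.9305, payoff=13.2795, prob=0.015321
DUUUUD: m=150.4100, payoff=20.8000, prob=0.015321
UUUUUD: m=177.4500, payoff=0.0000, prob=0.066392
DDDDDU: m=94.3706, payoff=76.8394, prob=0.000188
UDDDDU: m=111.3361, payoff=59.8739, prob=0.000816
DUDDDU: m=111.3361, payoff=59.8739, prob=0.000816
UUDDDU: m=131.3516, payoff=39.8584, prob=0.003536
DDUDDU: m=111.3361, payoff=59.8739, prob=0.000816
UDUDDU: m=131.3516, payoff=39.8584, prob=0.003536
DUUDDU: m=131.3516, payoff=39.8584, prob=0.003536
UUUDDU: m=154.9654, payoff=16.2446, prob=0.015321
DDDUDU: m=111.3361, payoff=59.8739, prob=0.000816
UDDUDU: m=131.3516, payoff=39.8584, prob=0.003536
DUDUDU: m=131.3516, payoff=39.8584, prob=0.003536
UUDUDU: m=154.9654, payoff=16.2446, prob=0.015321
DDUUDU: m=131.3516, payoff=39.8584, prob=0.003536
UDUUDU: m=154.9654, payoff=16.2446, prob=0.015321
DUUUDU: m=150.4100, payoff=20.8000, prob=0.015321
UUUUDU: m=177.4500, payoff=0.0000, prob=0.066392
DDDDUU: m=106.0344, payoff=65.1756, prob=0.000816
UDDDUU: m=125.0967, payoff=46.1133, prob=0.003536
DUDDUU: m=125.0967, payoff=46.1133, prob=0.003536
UUDDUU: m=147.5861, payoff=23.6239, prob=0.015321
DDUDUU: m=125.0967, payoff=46.1133, prob=0.003536
UDUDUU: m=147.5861, payoff=23.6239, prob=0.015321
DUUDUU: m=147.5861, payoff=23.6239, prob=0.015321
UUUDUU: m=174.1184, payoff=0.0000, prob=0.066392
DDDUUU: m=119.1398, payoff=52.0702, prob=0.003536
UDDUUU: m=140.5581, payoff=30.6519, prob=0.015321
DUDUUU: m=140.5581, payoff=30.6519, prob=0.015321
UUDUUU: m=165.8270, payoff=5.3830, prob=0.066392
DDUUUU: m=133.8649, payoff=37.3451, prob=0.015321
UDUUUU: m=157.9305, payoff=13.2795, prob=0.066392
DUUUUU: m=150.4100, payoff=20.8000, prob=0.066392
UUUUUU: m=177.4500, payoff=0.0000, prob=0.287700
Price = Σ prob·payoff / R^6 = 10.683347 / 1.126162 = 9.4865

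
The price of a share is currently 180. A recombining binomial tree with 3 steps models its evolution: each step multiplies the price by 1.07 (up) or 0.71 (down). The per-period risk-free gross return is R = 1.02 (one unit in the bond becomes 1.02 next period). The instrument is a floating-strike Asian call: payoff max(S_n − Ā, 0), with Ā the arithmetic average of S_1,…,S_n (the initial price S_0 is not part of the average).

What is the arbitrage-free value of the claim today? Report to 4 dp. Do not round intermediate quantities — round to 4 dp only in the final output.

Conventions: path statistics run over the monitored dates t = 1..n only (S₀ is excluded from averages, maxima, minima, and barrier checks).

price = 9.3993

No-arbitrage gives p* = (R−d)/(u−d) = 0.8611: enumerate every path, weight its payoff by its p*-probability, and discount by R^3.
Enumerate all 2^3 = 8 price paths (U = up ×1.07, D = down ×0.71); each path with k up-moves has probability p*^k·(1−p*)^(3−k).
DDD: Ā=94.3207, payoff=0.0000, prob=0.002679
UDD: Ā=142.1452, payoff=0.0000, prob=0.016611
DUD: Ā=120.5452, payoff=0.0000, prob=0.016611
UUD: Ā=181.6667, payoff=0.0000, prob=0.102988
DDU: Ā=105.2092, payoff=0.0000, prob=0.016611
UDU: Ā=158.5547, payoff=0.0000, prob=0.102988
DUU: Ā=136.9547, payoff=9.3635, prob=0.102988
UUU: Ā=206.3966, payoff=14.1112, prob=0.638525
Price = Σ prob·payoff / R^3 = 9.974646 / 1.061208 = 9.3993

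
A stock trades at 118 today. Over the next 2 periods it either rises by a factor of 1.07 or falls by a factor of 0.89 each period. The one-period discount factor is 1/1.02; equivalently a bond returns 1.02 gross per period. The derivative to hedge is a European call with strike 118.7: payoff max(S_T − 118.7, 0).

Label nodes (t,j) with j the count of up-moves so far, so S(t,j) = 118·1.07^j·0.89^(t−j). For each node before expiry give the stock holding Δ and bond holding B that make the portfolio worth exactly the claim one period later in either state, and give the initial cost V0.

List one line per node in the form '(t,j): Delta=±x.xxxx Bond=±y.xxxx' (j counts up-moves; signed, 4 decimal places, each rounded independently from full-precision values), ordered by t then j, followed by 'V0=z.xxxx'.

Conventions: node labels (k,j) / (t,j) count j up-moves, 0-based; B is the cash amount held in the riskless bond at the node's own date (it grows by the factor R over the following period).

The replicating-portfolio and risk-neutral prices coincide; use p* = (1.02−0.89)/(1.07−0.89) = 0.7222 for the latter.
Expiry values: V(2,0)=0.0000, V(2,1)=0.0000, V(2,2)=16.3982
Node (1,0) S=105.0200: V=(p*·0.0000+(1−p*)·0.0000)/1.02=0.0000; Δ=(0.0000−0.0000)/(112.3714−93.4678)=0.0000; B=V−Δ·S=0.0000
Node (1,1) S=126.2600: V=(p*·16.3982+(1−p*)·0.0000)/1.02=11.6109; Δ=(16.3982−0.0000)/(135.0982−112.3714)=0.7215; B=V−Δ·S=-79.4902
Node (0,0) S=118.0000: V=(p*·11.6109+(1−p*)·0.0000)/1.02=8.2212; Δ=(11.6109−0.0000)/(126.2600−105.0200)=0.5467; B=V−Δ·S=-56.2839
Sanity check at the root: Δ(0,0)·S0 + B(0,0) reproduces V0 = 8.2212.

(0,0): Delta=0.5467 Bond=-56.2839
(1,0): Delta=0.0000 Bond=0.0000
(1,1): Delta=0.7215 Bond=-79.4902
V0=8.2212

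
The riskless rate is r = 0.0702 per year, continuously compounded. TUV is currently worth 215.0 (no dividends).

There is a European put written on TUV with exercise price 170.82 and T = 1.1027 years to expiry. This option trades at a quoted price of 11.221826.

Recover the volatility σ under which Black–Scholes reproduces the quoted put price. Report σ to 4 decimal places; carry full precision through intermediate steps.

At σ = 0.4150 the Black–Scholes value reproduces the quote:
σ√T = 0.415·√1.1027 = 0.435790
d₁ = (ln(S/K) + (r+σ²/2)T) / (σ√T) = (ln(215.0/170.82) + (0.0702+0.415²/2)·1.1027) / 0.435790 = (0.230028 + 0.172366) / 0.435790 = 0.923367
d₂ = d₁ − σ√T = 0.923367 − 0.435790 = 0.487577
e^{−rT} = 0.925511
N(−d₁) = 0.177908,  N(−d₂) = 0.312925
V = K·e^{−rT}·N(−d₂) − S·N(−d₁) = 49.472071 − 38.250245 = 11.221826 (equal to the quote); since ∂V/∂σ > 0 for all σ, the implied volatility is unique

sigma = 0.4150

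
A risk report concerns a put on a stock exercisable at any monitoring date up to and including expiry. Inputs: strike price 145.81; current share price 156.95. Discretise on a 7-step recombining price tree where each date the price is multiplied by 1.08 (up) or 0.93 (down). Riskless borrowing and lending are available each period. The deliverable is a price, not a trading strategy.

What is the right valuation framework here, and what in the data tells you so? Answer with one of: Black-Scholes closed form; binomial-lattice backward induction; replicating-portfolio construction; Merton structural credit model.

framework: binomial-lattice backward induction

Key observation: an American put (K = 145.81, S₀ = 156.95) on a 7-date tree has no closed form — the optimal stopping decision is embedded and must be resolved recursively from expiry.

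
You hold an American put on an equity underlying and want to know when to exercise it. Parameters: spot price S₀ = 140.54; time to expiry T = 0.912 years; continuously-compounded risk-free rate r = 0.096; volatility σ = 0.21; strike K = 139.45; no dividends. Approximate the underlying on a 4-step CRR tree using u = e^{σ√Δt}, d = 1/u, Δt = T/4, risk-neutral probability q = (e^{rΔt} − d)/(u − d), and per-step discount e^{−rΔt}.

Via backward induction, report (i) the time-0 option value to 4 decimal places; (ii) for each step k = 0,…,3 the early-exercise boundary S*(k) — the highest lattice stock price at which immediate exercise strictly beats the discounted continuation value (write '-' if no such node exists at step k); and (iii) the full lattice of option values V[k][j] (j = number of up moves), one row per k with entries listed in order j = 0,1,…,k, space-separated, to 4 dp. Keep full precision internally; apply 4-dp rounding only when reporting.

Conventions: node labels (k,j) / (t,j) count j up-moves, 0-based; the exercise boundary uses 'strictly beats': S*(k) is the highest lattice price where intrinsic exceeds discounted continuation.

price = 6.3518
boundary = - - 115.0015 127.1311
tree:
6.3518
12.7862 2.0297
24.4485 5.0003 0.0000
35.4208 12.3189 0.0000 0.0000
45.3463 24.4485 0.0000 0.0000 0.0000

params: Δt=0.22800 u=1.10547 d=0.90459 q=0.58511 e^(-rΔt)=0.97835
t_4 payoffs: 45.3463 24.4485 0.0000 0.0000 0.0000
t_3: node(3,0) S=104.0292 payoff=35.4208 vs cont=32.4017 → 35.4208 [stop]  node(3,1) S=127.1311 payoff=12.3189 vs cont=9.9238 → 12.3189 [stop]  node(3,2) S=155.3632 payoff=0.0000 vs cont=0.0000 → 0.0000 [wait]  node(3,3) S=189.8649 payoff=0.0000 vs cont=0.0000 → 0.0000 [wait]  ⇒ S*(3)=127.1311
t_2: node(2,0) S=115.0015 payoff=24.4485 vs cont=21.4294 → 24.4485 [stop]  node(2,1) S=140.5400 payoff=0.0000 vs cont=5.0003 → 5.0003 [wait]  node(2,2) S=171.7499 payoff=0.0000 vs cont=0.0000 → 0.0000 [wait]  ⇒ S*(2)=115.0015
t_1: node(1,0) S=127.1311 payoff=12.3189 vs cont=12.7862 → 12.7862 [wait]  node(1,1) S=155.3632 payoff=0.0000 vs cont=2.0297 → 2.0297 [wait]  ⇒ S*(1)=-
t_0: node(0,0) S=140.5400 payoff=0.0000 vs cont=6.3518 → 6.3518 [wait]  ⇒ S*(0)=-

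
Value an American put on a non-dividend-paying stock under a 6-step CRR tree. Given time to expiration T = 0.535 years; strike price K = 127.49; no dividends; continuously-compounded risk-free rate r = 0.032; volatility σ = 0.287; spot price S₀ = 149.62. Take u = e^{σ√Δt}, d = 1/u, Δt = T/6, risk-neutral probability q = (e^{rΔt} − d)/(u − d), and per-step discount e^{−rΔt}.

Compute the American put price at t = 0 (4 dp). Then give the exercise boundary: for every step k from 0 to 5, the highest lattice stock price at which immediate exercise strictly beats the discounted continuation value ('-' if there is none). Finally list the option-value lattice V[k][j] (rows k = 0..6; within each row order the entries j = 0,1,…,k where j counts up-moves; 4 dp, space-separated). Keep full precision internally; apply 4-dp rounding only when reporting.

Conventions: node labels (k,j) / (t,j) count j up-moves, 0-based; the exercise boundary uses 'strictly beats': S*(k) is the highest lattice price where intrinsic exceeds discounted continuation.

Δt=0.08917, u=1.08948, d=0.91787, q=0.49524, disc=e^(-rΔt)=0.99715
k=6 terminal: V=max(K-S,0) → 38.0207 21.2929 1.4376 0.0000 0.0000 0.0000 0.0000
k=5: j=0 S=97.4750 intr=30.0150 cont=29.6517 V=30.0150[EX]; j=1 S=115.6996 intr=11.7904 cont=11.4271 V=11.7904[EX]; j=2 S=137.3316 intr=0.0000 cont=0.7236 V=0.7236[hold]; j=3 S=163.0080 intr=0.0000 cont=0.0000 V=0.0000[hold]; j=4 S=193.4850 intr=0.0000 cont=0.0000 V=0.0000[hold]; j=5 S=229.6603 intr=0.0000 cont=0.0000 V=0.0000[hold]  S*(5)=115.6996
k=4: j=0 S=106.1971 intr=21.2929 cont=20.9296 V=21.2929[EX]; j=1 S=126.0524 intr=1.4376 cont=6.2917 V=6.2917[hold]; j=2 S=149.6200 intr=0.0000 cont=0.3642 V=0.3642[hold]; j=3 S=177.5939 intr=0.0000 cont=0.0000 V=0.0000[hold]; j=4 S=210.7981 intr=0.0000 cont=0.0000 V=0.0000[hold]  S*(4)=106.1971
k=3: j=0 S=115.6996 intr=11.7904 cont=13.8242 V=13.8242[hold]; j=1 S=137.3316 intr=0.0000 cont=3.3466 V=3.3466[hold]; j=2 S=163.0080 intr=0.0000 cont=0.1833 V=0.1833[hold]; j=3 S=193.4850 intr=0.0000 cont=0.0000 V=0.0000[hold]  S*(3)=-
k=2: j=0 S=126.0524 intr=1.4376 cont=8.6107 V=8.6107[hold]; j=1 S=149.6200 intr=0.0000 cont=1.7749 V=1.7749[hold]; j=2 S=177.5939 intr=0.0000 cont=0.0923 V=0.0923[hold]  S*(2)=-
k=1: j=0 S=137.3316 intr=0.0000 cont=5.2105 V=5.2105[hold]; j=1 S=163.0080 intr=0.0000 cont=0.9389 V=0.9389[hold]  S*(1)=-
k=0: j=0 S=149.6200 intr=0.0000 cont=3.0862 V=3.0862[hold]  S*(0)=-

price = 3.0862
boundary = - - - - 106.1971 115.6996
tree:
3.0862
5.2105 0.9389
8.6107 1.7749 0.0923
13.8242 3.3466 0.1833 0.0000
21.2929 6.2917 0.3642 0.0000 0.0000
30.0150 11.7904 0.7236 0.0000 0.0000 0.0000
38.0207 21.2929 1.4376 0.0000 0.0000 0.0000 0.0000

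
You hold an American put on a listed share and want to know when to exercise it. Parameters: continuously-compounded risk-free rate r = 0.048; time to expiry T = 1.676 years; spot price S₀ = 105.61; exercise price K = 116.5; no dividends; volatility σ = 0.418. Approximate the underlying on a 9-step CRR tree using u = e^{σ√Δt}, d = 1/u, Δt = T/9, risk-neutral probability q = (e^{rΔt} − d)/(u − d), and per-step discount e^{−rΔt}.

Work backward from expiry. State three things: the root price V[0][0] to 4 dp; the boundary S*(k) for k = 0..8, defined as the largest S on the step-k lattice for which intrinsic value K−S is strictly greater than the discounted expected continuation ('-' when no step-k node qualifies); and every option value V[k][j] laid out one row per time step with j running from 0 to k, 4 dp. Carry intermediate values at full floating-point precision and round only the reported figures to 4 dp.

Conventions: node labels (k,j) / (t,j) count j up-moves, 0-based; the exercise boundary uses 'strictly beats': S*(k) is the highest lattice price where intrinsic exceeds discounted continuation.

Δt=0.18622  u=1.19767  d=0.83495  q=0.47978  discount=0.99110
step 9 (expiry): payoffs max(K−S,0) = 95.6716 86.6232 73.6440 55.0264 28.3208 0.0000 0.0000 0.0000 0.0000 0.0000
step 8: (k=8,j=0): S=24.9457, K−S=91.5543, hold=90.5176 ⇒ V=91.5543 exercise | (k=8,j=1): S=35.7827, K−S=80.7173, hold=79.6806 ⇒ V=80.7173 exercise | (k=8,j=2): S=51.3275, K−S=65.1725, hold=64.1358 ⇒ V=65.1725 exercise | (k=8,j=3): S=73.6254, K−S=42.8746, hold=41.8379 ⇒ V=42.8746 exercise | (k=8,j=4): S=105.6100, K−S=10.8900, hold=14.6019 ⇒ V=14.6019 continue | (k=8,j=5): S=151.4895, K−S=0.0000, hold=0.0000 ⇒ V=0.0000 continue | (k=8,j=6): S=217.3001, K−S=0.0000, hold=0.0000 ⇒ V=0.0000 continue | (k=8,j=7): S=311.7003, K−S=0.0000, hold=0.0000 ⇒ V=0.0000 continue | (k=8,j=8): S=447.1102, K−S=0.0000, hold=0.0000 ⇒ V=0.0000 continue  boundary S*=73.6254
step 7: (k=7,j=0): S=29.8768, K−S=86.6232, hold=85.5865 ⇒ V=86.6232 exercise | (k=7,j=1): S=42.8560, K−S=73.6440, hold=72.6073 ⇒ V=73.6440 exercise | (k=7,j=2): S=61.4736, K−S=55.0264, hold=53.9896 ⇒ V=55.0264 exercise | (k=7,j=3): S=88.1792, K−S=28.3208, hold=29.0491 ⇒ V=29.0491 continue | (k=7,j=4): S=126.4864, K−S=0.0000, hold=7.5286 ⇒ V=7.5286 continue | (k=7,j=5): S=181.4350, K−S=0.0000, hold=0.0000 ⇒ V=0.0000 continue | (k=7,j=6): S=260.2547, K−S=0.0000, hold=0.0000 ⇒ V=0.0000 continue | (k=7,j=7): S=373.3154, K−S=0.0000, hold=0.0000 ⇒ V=0.0000 continue  boundary S*=61.4736
step 6: (k=6,j=0): S=35.7827, K−S=80.7173, hold=79.6806 ⇒ V=80.7173 exercise | (k=6,j=1): S=51.3275, K−S=65.1725, hold=64.1358 ⇒ V=65.1725 exercise | (k=6,j=2): S=73.6254, K−S=42.8746, hold=42.1842 ⇒ V=42.8746 exercise | (k=6,j=3): S=105.6100, K−S=10.8900, hold=18.5574 ⇒ V=18.5574 continue | (k=6,j=4): S=151.4895, K−S=0.0000, hold=3.8817 ⇒ V=3.8817 continue | (k=6,j=5): S=217.3001, K−S=0.0000, hold=0.0000 ⇒ V=0.0000 continue | (k=6,j=6): S=311.7003, K−S=0.0000, hold=0.0000 ⇒ V=0.0000 continue  boundary S*=73.6254
step 5: (k=5,j=0): S=42.8560, K−S=73.6440, hold=72.6073 ⇒ V=73.6440 exercise | (k=5,j=1): S=61.4736, K−S=55.0264, hold=53.9896 ⇒ V=55.0264 exercise | (k=5,j=2): S=88.1792, K−S=28.3208, hold=30.9300 ⇒ V=30.9300 continue | (k=5,j=3): S=126.4864, K−S=0.0000, hold=11.4138 ⇒ V=11.4138 continue | (k=5,j=4): S=181.4350, K−S=0.0000, hold=2.0014 ⇒ V=2.0014 continue | (k=5,j=5): S=260.2547, K−S=0.0000, hold=0.0000 ⇒ V=0.0000 continue  boundary S*=61.4736
step 4: (k=4,j=0): S=51.3275, K−S=65.1725, hold=64.1358 ⇒ V=65.1725 exercise | (k=4,j=1): S=73.6254, K−S=42.8746, hold=43.0786 ⇒ V=43.0786 continue | (k=4,j=2): S=105.6100, K−S=10.8900, hold=21.3746 ⇒ V=21.3746 continue | (k=4,j=3): S=151.4895, K−S=0.0000, hold=6.8365 ⇒ V=6.8365 continue | (k=4,j=4): S=217.3001, K−S=0.0000, hold=1.0319 ⇒ V=1.0319 continue  boundary S*=51.3275
step 3: (k=3,j=0): S=61.4736, K−S=55.0264, hold=54.0866 ⇒ V=55.0264 exercise | (k=3,j=1): S=88.1792, K−S=28.3208, hold=32.3747 ⇒ V=32.3747 continue | (k=3,j=2): S=126.4864, K−S=0.0000, hold=14.2714 ⇒ V=14.2714 continue | (k=3,j=3): S=181.4350, K−S=0.0000, hold=4.0155 ⇒ V=4.0155 continue  boundary S*=61.4736
step 2: (k=2,j=0): S=73.6254, K−S=42.8746, hold=43.7656 ⇒ V=43.7656 continue | (k=2,j=1): S=105.6100, K−S=10.8900, hold=23.4783 ⇒ V=23.4783 continue | (k=2,j=2): S=151.4895, K−S=0.0000, hold=9.2676 ⇒ V=9.2676 continue  boundary S*=-
step 1: (k=1,j=0): S=88.1792, K−S=28.3208, hold=33.7293 ⇒ V=33.7293 continue | (k=1,j=1): S=126.4864, K−S=0.0000, hold=16.5120 ⇒ V=16.5120 continue  boundary S*=-
step 0: (k=0,j=0): S=105.6100, K−S=10.8900, hold=25.2422 ⇒ V=25.2422 continue  boundary S*=-

price = 25.2422
boundary = - - - 61.4736 51.3275 61.4736 73.6254 61.4736 73.6254
tree:
25.2422
33.7293 16.5120
43.7656 23.4783 9.2676
55.0264 32.3747 14.2714 4.0155
65.1725 43.0786 21.3746 6.8365 1.0319
73.6440 55.0264 30.9300 11.4138 2.0014 0.0000
80.7173 65.1725 42.8746 18.5574 3.8817 0.0000 0.0000
86.6232 73.6440 55.0264 29.0491 7.5286 0.0000 0.0000 0.0000
91.5543 80.7173 65.1725 42.8746 14.6019 0.0000 0.0000 0.0000 0.0000
95.6716 86.6232 73.6440 55.0264 28.3208 0.0000 0.0000 0.0000 0.0000 0.0000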